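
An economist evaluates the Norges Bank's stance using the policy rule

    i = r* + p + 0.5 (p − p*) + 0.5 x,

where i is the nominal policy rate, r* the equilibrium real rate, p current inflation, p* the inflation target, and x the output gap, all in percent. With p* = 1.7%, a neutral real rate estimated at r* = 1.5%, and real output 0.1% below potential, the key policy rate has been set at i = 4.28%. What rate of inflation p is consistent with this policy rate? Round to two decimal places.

Output 0.1% below potential → x = -0.1.
Collecting p: i = r* + (1 + 0.5) p − 0.5 p* + 0.5 x
1.5 p = 4.28 − 1.5 + 0.5 × 1.7 − 0.5 × (-0.1) = 3.68
p = 3.68 / 1.5 = 2.45

2.45%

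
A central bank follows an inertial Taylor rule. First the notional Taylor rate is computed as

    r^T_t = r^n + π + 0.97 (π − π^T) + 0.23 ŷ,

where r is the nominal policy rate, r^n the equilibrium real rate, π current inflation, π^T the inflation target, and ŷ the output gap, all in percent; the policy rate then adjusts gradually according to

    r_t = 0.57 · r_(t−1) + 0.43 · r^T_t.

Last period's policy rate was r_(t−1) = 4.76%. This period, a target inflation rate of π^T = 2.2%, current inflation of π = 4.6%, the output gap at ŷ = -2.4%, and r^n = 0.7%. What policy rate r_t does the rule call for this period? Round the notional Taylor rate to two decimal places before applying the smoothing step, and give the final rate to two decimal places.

5.76%

r^T_t = 0.7 + 4.6 + 0.97 × (4.6 − 2.2) + 0.23 × (-2.4)
   = 0.7 + 4.6 + 2.328 − 0.552 = 7.08
r_t = 0.57 × 4.76 + 0.43 × 7.08 = 2.7132 + 3.0444 = 5.76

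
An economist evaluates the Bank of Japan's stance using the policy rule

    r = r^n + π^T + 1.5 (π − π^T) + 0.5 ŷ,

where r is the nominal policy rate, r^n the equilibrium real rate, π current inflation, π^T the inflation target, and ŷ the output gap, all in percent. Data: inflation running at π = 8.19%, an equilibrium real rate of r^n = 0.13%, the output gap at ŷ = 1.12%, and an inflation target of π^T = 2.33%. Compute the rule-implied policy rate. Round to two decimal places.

11.81%

r = 0.13 + 2.33 + 1.5 × (8.19 − 2.33) + 0.5 × 1.12
   = 0.13 + 2.33 + 8.79 + 0.56 = 11.81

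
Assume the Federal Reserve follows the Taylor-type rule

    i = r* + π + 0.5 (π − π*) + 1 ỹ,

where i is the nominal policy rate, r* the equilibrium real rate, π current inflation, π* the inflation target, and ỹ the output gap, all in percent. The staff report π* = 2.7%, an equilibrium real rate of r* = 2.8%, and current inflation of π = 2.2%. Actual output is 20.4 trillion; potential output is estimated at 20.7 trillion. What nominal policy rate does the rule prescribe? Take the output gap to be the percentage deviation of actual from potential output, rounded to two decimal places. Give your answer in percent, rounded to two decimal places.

Output gap = 100 × (20.4 − 20.7) / 20.7 = -1.45%.
i = 2.80 + 2.20 + 0.5 × (2.20 − 2.70) + 1 × (-1.45)
   = 2.80 + 2.2 − 0.25 − 1.45 = 3.30

3.30%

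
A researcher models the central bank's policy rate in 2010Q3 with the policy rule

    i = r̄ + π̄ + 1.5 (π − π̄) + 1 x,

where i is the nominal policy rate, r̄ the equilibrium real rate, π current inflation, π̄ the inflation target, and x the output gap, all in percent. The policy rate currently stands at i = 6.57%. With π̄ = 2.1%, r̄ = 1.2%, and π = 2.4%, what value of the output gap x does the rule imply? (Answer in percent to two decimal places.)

1 x = 6.57 − 1.2 − 2.1 − 1.5 × (2.4 − 2.1) = 2.82
x = 2.82 / 1 = 2.82

2.82%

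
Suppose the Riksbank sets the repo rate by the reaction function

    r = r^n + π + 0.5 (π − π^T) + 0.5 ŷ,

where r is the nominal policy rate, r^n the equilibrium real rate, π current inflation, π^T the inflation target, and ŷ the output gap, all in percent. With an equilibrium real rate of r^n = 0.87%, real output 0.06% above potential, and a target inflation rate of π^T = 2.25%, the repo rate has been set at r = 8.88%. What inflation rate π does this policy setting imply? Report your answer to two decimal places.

6.07%

Output 0.06% above potential → ŷ = 0.06.
Collecting π: r = r^n + (1 + 0.5) π − 0.5 π^T + 0.5 ŷ
1.5 π = 8.88 − 0.87 + 0.5 × 2.25 − 0.5 × 0.06 = 9.105
π = 9.105 / 1.5 = 6.07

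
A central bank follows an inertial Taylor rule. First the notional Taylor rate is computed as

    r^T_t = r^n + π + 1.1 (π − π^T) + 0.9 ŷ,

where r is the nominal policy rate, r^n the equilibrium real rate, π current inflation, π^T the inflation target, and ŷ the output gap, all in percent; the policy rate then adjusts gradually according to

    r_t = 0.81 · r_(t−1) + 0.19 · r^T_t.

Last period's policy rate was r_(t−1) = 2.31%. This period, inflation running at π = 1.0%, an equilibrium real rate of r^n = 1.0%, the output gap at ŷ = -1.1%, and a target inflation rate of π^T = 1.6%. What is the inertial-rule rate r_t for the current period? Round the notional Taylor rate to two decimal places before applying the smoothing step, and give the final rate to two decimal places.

1.94%

r^T_t = 1.0 + 1.0 + 1.1 × (1.0 − 1.6) + 0.9 × (-1.1)
   = 1.0 + 1 − 0.66 − 0.99 = 0.35
r_t = 0.81 × 2.31 + 0.19 × 0.35 = 1.8711 + 0.0665 = 1.94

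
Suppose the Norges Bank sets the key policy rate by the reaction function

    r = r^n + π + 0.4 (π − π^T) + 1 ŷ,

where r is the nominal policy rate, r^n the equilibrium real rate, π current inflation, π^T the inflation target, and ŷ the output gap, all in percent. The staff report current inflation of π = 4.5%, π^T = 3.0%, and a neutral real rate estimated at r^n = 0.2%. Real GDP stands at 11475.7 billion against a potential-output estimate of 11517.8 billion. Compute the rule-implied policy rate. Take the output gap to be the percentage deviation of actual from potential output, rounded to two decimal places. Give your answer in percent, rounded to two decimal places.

Output gap = 100 × (11475.7 − 11517.8) / 11517.8 = -0.37%.
r = 0.20 + 4.50 + 0.4 × (4.50 − 3.00) + 1 × (-0.37)
   = 0.20 + 4.5 + 0.6 − 0.37 = 4.93

4.93%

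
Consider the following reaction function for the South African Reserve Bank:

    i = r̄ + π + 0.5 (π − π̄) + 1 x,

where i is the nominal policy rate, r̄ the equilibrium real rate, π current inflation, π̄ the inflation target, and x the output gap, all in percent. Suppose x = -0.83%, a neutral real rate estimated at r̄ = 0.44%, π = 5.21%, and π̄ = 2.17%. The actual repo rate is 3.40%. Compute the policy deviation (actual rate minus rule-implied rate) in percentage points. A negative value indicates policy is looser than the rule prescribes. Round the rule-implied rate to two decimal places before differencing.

-2.94 pp

i = 0.44 + 5.21 + 0.5 × (5.21 − 2.17) + 1 × (-0.83)
   = 0.44 + 5.21 + 1.52 − 0.83 = 6.34
Deviation = 3.40 − 6.34 = -2.94 pp.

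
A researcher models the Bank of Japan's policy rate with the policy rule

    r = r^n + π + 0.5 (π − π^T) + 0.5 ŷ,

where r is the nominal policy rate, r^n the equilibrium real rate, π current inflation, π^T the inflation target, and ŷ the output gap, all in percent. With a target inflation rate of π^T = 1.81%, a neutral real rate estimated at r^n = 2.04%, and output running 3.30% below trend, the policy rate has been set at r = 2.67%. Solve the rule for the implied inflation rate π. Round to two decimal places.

2.12%

Output 3.30% below potential → ŷ = -3.30.
Collecting π: r = r^n + (1 + 0.5) π − 0.5 π^T + 0.5 ŷ
1.5 π = 2.67 − 2.04 + 0.5 × 1.81 − 0.5 × (-3.30) = 3.185
π = 3.185 / 1.5 = 2.12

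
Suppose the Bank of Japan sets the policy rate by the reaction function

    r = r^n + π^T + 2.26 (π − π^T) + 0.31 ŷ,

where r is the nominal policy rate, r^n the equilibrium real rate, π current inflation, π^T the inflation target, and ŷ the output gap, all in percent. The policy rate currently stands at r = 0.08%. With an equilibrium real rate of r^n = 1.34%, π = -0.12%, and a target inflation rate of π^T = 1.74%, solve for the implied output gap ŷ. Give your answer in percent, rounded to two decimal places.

3.88%

0.31 ŷ = 0.08 − 1.34 − 1.74 − 2.26 × ((-0.12) − 1.74) = 1.2036
ŷ = 1.2036 / 0.31 = 3.88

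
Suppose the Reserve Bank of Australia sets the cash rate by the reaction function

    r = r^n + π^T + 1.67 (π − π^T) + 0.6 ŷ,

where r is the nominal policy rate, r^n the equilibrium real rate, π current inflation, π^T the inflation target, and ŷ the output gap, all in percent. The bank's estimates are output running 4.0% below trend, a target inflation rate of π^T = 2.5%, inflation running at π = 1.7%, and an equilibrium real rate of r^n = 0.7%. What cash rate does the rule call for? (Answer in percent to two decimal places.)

Output 4.0% below potential → ŷ = -4.0.
r = 0.7 + 2.5 + 1.67 × (1.7 − 2.5) + 0.6 × (-4.0)
   = 0.7 + 2.5 − 1.336 − 2.4 = -0.54

-0.54%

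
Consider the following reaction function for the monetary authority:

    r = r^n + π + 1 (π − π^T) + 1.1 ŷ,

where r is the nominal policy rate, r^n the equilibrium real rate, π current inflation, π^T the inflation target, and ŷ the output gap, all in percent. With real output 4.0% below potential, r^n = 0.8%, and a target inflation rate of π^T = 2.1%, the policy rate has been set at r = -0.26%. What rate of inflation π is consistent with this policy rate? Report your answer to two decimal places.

Output 4.0% below potential → ŷ = -4.0.
Collecting π: r = r^n + (1 + 1) π − 1 π^T + 1.1 ŷ
2 π = -0.26 − 0.8 + 1 × 2.1 − 1.1 × (-4.0) = 5.44
π = 5.44 / 2 = 2.72

2.72%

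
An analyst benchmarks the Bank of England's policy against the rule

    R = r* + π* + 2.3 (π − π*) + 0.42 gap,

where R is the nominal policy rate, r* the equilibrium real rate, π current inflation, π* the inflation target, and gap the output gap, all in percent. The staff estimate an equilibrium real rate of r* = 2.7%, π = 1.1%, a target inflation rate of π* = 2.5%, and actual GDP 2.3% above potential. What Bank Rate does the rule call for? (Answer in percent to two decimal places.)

Output 2.3% above potential → gap = 2.3.
R = 2.7 + 2.5 + 2.3 × (1.1 − 2.5) + 0.42 × 2.3
   = 2.7 + 2.5 − 3.22 + 0.966 = 2.95

2.95%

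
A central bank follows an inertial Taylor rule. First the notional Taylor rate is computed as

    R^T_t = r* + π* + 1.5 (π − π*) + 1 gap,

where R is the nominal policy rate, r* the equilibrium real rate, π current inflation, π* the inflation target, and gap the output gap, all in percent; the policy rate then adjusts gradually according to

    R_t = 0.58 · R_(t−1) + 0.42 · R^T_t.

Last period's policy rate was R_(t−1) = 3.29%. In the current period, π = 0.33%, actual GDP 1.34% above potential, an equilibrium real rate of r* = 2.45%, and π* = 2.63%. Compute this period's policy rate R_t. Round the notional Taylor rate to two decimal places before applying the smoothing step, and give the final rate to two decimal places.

Output 1.34% above potential → gap = 1.34.
R^T_t = 2.45 + 2.63 + 1.5 × (0.33 − 2.63) + 1 × 1.34
   = 2.45 + 2.63 − 3.45 + 1.34 = 2.97
R_t = 0.58 × 3.29 + 0.42 × 2.97 = 1.9082 + 1.2474 = 3.16

3.16%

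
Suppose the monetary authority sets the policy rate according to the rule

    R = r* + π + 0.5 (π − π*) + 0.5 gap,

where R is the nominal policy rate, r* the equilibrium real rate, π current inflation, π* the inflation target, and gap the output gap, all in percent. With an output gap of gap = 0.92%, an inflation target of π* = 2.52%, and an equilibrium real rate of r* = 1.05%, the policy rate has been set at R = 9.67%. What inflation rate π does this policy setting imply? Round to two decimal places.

Collecting π: R = r* + (1 + 0.5) π − 0.5 π* + 0.5 gap
1.5 π = 9.67 − 1.05 + 0.5 × 2.52 − 0.5 × 0.92 = 9.42
π = 9.42 / 1.5 = 6.28

6.28%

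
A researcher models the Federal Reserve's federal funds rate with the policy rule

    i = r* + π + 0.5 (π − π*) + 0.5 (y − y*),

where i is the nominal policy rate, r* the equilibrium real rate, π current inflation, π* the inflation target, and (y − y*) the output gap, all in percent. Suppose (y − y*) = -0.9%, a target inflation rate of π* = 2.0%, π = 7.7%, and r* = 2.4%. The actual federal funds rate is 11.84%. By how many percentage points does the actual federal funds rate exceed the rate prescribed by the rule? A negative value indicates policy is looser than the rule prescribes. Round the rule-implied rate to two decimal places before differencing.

i = 2.4 + 7.7 + 0.5 × (7.7 − 2.0) + 0.5 × (-0.9)
   = 2.4 + 7.7 + 2.85 − 0.45 = 12.50
Deviation = 11.84 − 12.50 = -0.66 pp.

-0.66 pp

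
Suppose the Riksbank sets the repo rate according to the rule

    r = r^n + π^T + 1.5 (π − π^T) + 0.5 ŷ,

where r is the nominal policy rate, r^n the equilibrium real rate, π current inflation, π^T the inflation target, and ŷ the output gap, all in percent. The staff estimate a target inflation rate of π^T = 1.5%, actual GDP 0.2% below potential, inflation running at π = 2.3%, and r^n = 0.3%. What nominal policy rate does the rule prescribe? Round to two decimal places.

Output 0.2% below potential → ŷ = -0.2.
r = 0.3 + 1.5 + 1.5 × (2.3 − 1.5) + 0.5 × (-0.2)
   = 0.3 + 1.5 + 1.2 − 0.1 = 2.90

2.90%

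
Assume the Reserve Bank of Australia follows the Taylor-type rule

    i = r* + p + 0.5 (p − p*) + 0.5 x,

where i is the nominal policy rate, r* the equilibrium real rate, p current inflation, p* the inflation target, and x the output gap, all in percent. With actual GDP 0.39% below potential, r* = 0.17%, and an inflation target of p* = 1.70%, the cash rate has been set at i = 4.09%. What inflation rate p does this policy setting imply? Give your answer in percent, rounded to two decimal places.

Output 0.39% below potential → x = -0.39.
Collecting p: i = r* + (1 + 0.5) p − 0.5 p* + 0.5 x
1.5 p = 4.09 − 0.17 + 0.5 × 1.70 − 0.5 × (-0.39) = 4.965
p = 4.965 / 1.5 = 3.31

3.31%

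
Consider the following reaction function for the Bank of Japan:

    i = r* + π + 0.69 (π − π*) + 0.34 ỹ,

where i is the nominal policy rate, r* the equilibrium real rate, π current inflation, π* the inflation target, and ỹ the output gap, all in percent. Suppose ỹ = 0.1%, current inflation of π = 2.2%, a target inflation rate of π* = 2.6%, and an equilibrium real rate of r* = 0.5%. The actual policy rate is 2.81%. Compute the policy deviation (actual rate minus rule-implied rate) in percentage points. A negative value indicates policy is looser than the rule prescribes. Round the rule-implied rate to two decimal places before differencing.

0.35 pp

i = 0.5 + 2.2 + 0.69 × (2.2 − 2.6) + 0.34 × 0.1
   = 0.5 + 2.2 − 0.276 + 0.034 = 2.46
Deviation = 2.81 − 2.46 = 0.35 pp.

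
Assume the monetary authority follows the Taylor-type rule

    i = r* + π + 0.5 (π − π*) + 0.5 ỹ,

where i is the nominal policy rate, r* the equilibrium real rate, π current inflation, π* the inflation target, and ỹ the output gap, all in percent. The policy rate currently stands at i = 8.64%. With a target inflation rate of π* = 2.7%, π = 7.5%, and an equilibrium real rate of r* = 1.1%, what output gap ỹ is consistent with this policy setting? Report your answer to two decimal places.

-4.72%

0.5 ỹ = 8.64 − 1.1 − 7.5 − 0.5 × (7.5 − 2.7) = -2.36
ỹ = -2.36 / 0.5 = -4.72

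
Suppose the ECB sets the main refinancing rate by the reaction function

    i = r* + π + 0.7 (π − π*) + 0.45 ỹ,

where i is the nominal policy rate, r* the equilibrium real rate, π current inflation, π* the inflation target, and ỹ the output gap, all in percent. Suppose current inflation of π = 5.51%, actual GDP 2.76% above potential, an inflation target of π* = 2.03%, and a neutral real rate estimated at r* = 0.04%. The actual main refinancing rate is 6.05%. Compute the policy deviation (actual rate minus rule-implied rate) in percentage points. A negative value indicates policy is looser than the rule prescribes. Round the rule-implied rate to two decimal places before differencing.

-3.18 pp

Output 2.76% above potential → ỹ = 2.76.
i = 0.04 + 5.51 + 0.7 × (5.51 − 2.03) + 0.45 × 2.76
   = 0.04 + 5.51 + 2.436 + 1.242 = 9.23
Deviation = 6.05 − 9.23 = -3.18 pp.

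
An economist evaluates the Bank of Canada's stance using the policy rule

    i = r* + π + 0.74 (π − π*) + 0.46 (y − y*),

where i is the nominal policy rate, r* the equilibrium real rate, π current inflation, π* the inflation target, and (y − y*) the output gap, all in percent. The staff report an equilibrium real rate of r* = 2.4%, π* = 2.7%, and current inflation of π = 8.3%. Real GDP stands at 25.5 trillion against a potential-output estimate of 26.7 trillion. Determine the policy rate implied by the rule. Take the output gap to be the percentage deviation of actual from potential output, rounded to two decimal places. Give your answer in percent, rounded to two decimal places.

Output gap = 100 × (25.5 − 26.7) / 26.7 = -4.49%.
i = 2.40 + 8.30 + 0.74 × (8.30 − 2.70) + 0.46 × (-4.49)
   = 2.40 + 8.3 + 4.144 − 2.0654 = 12.78

12.78%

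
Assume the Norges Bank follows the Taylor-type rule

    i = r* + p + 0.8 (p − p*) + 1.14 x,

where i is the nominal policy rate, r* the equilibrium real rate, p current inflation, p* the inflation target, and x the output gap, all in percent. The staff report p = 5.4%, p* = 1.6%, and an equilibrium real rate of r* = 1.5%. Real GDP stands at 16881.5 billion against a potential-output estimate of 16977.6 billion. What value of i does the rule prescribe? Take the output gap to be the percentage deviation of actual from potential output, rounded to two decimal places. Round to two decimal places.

Output gap = 100 × (16881.5 − 16977.6) / 16977.6 = -0.57%.
i = 1.50 + 5.40 + 0.8 × (5.40 − 1.60) + 1.14 × (-0.57)
   = 1.50 + 5.4 + 3.04 − 0.6498 = 9.29

9.29%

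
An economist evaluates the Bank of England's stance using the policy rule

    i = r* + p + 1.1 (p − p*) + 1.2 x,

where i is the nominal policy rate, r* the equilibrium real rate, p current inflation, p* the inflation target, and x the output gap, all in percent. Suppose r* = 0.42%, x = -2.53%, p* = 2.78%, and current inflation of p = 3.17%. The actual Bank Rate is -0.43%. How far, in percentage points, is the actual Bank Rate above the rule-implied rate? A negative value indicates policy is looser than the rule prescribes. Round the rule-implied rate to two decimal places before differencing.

i = 0.42 + 3.17 + 1.1 × (3.17 − 2.78) + 1.2 × (-2.53)
   = 0.42 + 3.17 + 0.429 − 3.036 = 0.98
Deviation = -0.43 − 0.98 = -1.41 pp.

-1.41 pp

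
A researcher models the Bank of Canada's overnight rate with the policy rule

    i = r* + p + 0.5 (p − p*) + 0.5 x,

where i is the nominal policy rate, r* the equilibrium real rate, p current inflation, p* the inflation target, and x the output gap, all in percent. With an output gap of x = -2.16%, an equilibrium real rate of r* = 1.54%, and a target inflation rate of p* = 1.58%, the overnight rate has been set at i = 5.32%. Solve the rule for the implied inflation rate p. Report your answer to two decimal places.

3.77%

Collecting p: i = r* + (1 + 0.5) p − 0.5 p* + 0.5 x
1.5 p = 5.32 − 1.54 + 0.5 × 1.58 − 0.5 × (-2.16) = 5.65
p = 5.65 / 1.5 = 3.77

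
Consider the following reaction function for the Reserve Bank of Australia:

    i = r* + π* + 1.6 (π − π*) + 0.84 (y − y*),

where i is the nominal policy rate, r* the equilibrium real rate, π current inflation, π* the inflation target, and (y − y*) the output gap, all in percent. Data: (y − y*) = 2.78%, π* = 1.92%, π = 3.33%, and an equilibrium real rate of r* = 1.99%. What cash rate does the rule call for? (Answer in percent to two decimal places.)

8.50%

i = 1.99 + 1.92 + 1.6 × (3.33 − 1.92) + 0.84 × 2.78
   = 1.99 + 1.92 + 2.256 + 2.3352 = 8.50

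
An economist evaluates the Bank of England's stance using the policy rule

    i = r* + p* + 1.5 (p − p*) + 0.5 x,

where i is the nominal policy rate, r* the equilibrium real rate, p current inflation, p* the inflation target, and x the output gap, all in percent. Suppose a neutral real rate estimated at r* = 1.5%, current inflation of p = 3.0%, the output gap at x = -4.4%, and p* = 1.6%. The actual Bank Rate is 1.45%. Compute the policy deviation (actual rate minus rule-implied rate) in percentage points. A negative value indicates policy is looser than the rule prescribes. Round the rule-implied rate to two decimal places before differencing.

i = 1.5 + 1.6 + 1.5 × (3.0 − 1.6) + 0.5 × (-4.4)
   = 1.5 + 1.6 + 2.1 − 2.2 = 3.00
Deviation = 1.45 − 3.00 = -1.55 pp.

-1.55 pp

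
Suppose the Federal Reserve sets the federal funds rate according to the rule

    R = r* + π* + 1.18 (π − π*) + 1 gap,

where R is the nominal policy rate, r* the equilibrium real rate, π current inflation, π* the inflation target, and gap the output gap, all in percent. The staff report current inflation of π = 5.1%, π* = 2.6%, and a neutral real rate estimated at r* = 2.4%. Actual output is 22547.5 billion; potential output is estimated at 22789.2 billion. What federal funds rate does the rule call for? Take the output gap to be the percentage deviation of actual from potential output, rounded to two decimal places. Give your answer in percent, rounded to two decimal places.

6.89%

Output gap = 100 × (22547.5 − 22789.2) / 22789.2 = -1.06%.
R = 2.40 + 2.60 + 1.18 × (5.10 − 2.60) + 1 × (-1.06)
   = 2.40 + 2.6 + 2.95 − 1.06 = 6.89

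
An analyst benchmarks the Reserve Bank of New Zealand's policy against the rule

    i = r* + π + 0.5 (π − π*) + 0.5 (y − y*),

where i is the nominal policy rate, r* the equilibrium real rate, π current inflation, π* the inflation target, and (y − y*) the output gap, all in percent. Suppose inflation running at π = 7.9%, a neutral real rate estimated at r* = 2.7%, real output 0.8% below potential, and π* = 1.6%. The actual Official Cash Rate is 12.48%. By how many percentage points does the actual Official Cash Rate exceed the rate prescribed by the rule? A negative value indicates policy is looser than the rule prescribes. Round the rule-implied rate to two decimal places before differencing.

-0.87 pp

Output 0.8% below potential → (y − y*) = -0.8.
i = 2.7 + 7.9 + 0.5 × (7.9 − 1.6) + 0.5 × (-0.8)
   = 2.7 + 7.9 + 3.15 − 0.4 = 13.35
Deviation = 12.48 − 13.35 = -0.87 pp.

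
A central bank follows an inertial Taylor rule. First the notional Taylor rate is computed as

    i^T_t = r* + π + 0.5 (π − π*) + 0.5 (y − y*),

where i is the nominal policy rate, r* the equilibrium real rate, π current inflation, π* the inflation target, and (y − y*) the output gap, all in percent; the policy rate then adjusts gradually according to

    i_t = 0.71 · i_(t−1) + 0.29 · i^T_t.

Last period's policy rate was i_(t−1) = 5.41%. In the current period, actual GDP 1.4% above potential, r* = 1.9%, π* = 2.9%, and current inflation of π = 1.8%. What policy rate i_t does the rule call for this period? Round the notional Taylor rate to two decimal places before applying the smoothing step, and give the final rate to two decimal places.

Output 1.4% above potential → (y − y*) = 1.4.
i^T_t = 1.9 + 1.8 + 0.5 × (1.8 − 2.9) + 0.5 × 1.4
   = 1.9 + 1.8 − 0.55 + 0.7 = 3.85
i_t = 0.71 × 5.41 + 0.29 × 3.85 = 3.8411 + 1.1165 = 4.96

4.96%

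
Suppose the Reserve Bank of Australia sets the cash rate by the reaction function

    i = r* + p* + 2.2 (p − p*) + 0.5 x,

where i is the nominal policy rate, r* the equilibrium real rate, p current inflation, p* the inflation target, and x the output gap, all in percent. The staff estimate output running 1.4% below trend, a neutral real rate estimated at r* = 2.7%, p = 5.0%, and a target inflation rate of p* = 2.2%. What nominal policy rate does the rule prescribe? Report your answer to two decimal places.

10.36%

Output 1.4% below potential → x = -1.4.
i = 2.7 + 2.2 + 2.2 × (5.0 − 2.2) + 0.5 × (-1.4)
   = 2.7 + 2.2 + 6.16 − 0.7 = 10.36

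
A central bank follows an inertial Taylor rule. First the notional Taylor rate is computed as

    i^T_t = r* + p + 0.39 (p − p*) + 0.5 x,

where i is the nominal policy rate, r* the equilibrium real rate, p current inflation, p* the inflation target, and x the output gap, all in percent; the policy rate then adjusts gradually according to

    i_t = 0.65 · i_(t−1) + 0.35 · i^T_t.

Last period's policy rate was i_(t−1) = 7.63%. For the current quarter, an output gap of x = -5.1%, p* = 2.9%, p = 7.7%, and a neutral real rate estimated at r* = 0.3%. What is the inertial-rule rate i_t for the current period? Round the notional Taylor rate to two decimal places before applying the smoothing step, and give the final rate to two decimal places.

i^T_t = 0.3 + 7.7 + 0.39 × (7.7 − 2.9) + 0.5 × (-5.1)
   = 0.3 + 7.7 + 1.872 − 2.55 = 7.32
i_t = 0.65 × 7.63 + 0.35 × 7.32 = 4.9595 + 2.562 = 7.52

7.52%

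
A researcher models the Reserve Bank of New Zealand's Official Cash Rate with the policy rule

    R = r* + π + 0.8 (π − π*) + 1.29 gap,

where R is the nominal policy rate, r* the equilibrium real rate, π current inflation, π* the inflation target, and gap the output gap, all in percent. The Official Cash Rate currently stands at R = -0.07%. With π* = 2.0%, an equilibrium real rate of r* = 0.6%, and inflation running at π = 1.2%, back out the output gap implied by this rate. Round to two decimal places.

1.29 gap = -0.07 − 0.6 − 1.2 − 0.8 × (1.2 − 2.0) = -1.23
gap = -1.23 / 1.29 = -0.95

-0.95%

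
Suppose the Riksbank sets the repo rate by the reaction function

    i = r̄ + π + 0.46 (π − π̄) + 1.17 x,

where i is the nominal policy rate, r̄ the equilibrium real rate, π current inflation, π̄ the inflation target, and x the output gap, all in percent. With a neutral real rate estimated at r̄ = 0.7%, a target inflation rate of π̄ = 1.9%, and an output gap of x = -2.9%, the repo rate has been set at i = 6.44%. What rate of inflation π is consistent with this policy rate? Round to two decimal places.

Collecting π: i = r̄ + (1 + 0.46) π − 0.46 π̄ + 1.17 x
1.46 π = 6.44 − 0.7 + 0.46 × 1.9 − 1.17 × (-2.9) = 10.007
π = 10.007 / 1.46 = 6.85

6.85%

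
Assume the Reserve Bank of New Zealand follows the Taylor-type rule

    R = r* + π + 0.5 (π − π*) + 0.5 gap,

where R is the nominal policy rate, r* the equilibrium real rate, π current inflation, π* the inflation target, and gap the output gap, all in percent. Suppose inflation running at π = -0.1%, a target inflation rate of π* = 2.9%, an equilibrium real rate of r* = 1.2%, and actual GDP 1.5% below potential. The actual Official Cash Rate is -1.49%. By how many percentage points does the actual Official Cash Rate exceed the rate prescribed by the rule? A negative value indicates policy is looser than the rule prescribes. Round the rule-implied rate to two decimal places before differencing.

-0.34 pp

Output 1.5% below potential → gap = -1.5.
R = 1.2 + (-0.1) + 0.5 × (-0.1 − 2.9) + 0.5 × (-1.5)
   = 1.2 − 0.1 − 1.5 − 0.75 = -1.15
Deviation = -1.49 − (-1.15) = -0.34 pp.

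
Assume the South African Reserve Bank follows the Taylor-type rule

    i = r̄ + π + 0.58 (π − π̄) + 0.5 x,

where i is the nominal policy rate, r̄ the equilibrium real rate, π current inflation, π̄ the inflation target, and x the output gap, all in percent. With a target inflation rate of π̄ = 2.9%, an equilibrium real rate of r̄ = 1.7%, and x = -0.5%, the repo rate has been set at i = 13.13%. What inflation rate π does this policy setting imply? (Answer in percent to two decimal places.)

8.46%

Collecting π: i = r̄ + (1 + 0.58) π − 0.58 π̄ + 0.5 x
1.58 π = 13.13 − 1.7 + 0.58 × 2.9 − 0.5 × (-0.5) = 13.362
π = 13.362 / 1.58 = 8.46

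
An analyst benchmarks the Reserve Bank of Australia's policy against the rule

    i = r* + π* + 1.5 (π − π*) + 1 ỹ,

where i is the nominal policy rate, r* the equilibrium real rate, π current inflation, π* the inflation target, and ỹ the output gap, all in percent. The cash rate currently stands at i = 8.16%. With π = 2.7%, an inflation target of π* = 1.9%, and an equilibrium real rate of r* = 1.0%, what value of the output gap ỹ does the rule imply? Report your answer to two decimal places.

1 ỹ = 8.16 − 1.0 − 1.9 − 1.5 × (2.7 − 1.9) = 4.06
ỹ = 4.06 / 1 = 4.06

4.06%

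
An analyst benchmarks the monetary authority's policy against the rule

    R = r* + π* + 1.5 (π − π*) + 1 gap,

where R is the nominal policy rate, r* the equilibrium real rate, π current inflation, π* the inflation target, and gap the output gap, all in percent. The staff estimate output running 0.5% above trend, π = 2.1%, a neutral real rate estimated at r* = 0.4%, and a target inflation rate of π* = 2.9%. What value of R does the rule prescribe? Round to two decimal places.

2.60%

Output 0.5% above potential → gap = 0.5.
R = 0.4 + 2.9 + 1.5 × (2.1 − 2.9) + 1 × 0.5
   = 0.4 + 2.9 − 1.2 + 0.5 = 2.60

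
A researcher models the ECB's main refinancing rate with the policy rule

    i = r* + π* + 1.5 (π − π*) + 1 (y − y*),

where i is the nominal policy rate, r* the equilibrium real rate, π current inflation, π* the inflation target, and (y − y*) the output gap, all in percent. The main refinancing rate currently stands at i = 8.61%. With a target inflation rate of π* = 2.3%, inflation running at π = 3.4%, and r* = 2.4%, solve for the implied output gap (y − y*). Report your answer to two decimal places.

2.26%

1 (y − y*) = 8.61 − 2.4 − 2.3 − 1.5 × (3.4 − 2.3) = 2.26
(y − y*) = 2.26 / 1 = 2.26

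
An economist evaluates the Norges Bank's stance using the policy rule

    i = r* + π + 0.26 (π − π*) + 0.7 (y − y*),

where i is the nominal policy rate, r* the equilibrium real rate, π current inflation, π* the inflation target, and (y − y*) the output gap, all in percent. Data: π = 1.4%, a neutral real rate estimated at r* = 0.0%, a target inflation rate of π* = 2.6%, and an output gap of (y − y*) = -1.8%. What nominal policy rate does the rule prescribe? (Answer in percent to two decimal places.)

i = 0.0 + 1.4 + 0.26 × (1.4 − 2.6) + 0.7 × (-1.8)
   = 0.0 + 1.4 − 0.312 − 1.26 = -0.17

-0.17%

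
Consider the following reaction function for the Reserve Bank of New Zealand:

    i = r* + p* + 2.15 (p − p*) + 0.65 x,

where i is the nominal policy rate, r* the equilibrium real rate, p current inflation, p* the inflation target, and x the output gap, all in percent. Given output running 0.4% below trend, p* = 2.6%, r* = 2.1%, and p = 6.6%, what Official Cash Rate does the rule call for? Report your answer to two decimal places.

13.04%

Output 0.4% below potential → x = -0.4.
i = 2.1 + 2.6 + 2.15 × (6.6 − 2.6) + 0.65 × (-0.4)
   = 2.1 + 2.6 + 8.6 − 0.26 = 13.04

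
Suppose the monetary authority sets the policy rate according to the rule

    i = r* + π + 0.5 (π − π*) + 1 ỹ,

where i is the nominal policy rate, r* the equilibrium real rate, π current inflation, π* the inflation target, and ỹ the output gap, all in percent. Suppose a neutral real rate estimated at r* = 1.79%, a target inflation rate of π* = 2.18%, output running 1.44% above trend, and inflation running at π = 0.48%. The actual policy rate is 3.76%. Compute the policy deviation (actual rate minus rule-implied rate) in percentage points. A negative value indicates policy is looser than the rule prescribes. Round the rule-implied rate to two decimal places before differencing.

Output 1.44% above potential → ỹ = 1.44.
i = 1.79 + 0.48 + 0.5 × (0.48 − 2.18) + 1 × 1.44
   = 1.79 + 0.48 − 0.85 + 1.44 = 2.86
Deviation = 3.76 − 2.86 = 0.90 pp.

0.90 pp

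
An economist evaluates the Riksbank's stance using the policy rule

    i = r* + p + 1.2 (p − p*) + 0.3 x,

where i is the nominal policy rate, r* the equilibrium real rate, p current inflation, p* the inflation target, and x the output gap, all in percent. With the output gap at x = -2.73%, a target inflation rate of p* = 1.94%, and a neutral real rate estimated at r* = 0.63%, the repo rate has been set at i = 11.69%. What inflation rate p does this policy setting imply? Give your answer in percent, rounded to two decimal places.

Collecting p: i = r* + (1 + 1.2) p − 1.2 p* + 0.3 x
2.2 p = 11.69 − 0.63 + 1.2 × 1.94 − 0.3 × (-2.73) = 14.207
p = 14.207 / 2.2 = 6.46

6.46%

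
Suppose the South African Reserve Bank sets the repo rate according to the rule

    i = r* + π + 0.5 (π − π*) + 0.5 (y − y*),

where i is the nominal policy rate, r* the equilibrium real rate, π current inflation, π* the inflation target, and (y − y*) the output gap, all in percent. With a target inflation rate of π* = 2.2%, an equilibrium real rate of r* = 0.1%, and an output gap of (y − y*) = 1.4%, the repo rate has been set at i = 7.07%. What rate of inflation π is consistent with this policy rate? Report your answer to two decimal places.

Collecting π: i = r* + (1 + 0.5) π − 0.5 π* + 0.5 (y − y*)
1.5 π = 7.07 − 0.1 + 0.5 × 2.2 − 0.5 × 1.4 = 7.37
π = 7.37 / 1.5 = 4.91

4.91%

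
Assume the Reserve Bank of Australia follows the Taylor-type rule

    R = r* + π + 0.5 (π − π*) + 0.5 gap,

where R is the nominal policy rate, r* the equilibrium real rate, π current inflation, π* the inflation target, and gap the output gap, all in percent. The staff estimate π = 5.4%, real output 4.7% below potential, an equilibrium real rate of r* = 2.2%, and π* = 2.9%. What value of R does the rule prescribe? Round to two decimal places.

6.50%

Output 4.7% below potential → gap = -4.7.
R = 2.2 + 5.4 + 0.5 × (5.4 − 2.9) + 0.5 × (-4.7)
   = 2.2 + 5.4 + 1.25 − 2.35 = 6.50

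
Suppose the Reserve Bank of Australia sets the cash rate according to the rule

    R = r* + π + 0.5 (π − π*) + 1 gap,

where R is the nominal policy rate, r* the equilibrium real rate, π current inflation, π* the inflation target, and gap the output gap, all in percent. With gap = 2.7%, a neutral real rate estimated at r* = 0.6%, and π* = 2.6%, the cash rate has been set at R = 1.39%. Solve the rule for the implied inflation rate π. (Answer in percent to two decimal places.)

Collecting π: R = r* + (1 + 0.5) π − 0.5 π* + 1 gap
1.5 π = 1.39 − 0.6 + 0.5 × 2.6 − 1 × 2.7 = -0.61
π = -0.61 / 1.5 = -0.41

-0.41%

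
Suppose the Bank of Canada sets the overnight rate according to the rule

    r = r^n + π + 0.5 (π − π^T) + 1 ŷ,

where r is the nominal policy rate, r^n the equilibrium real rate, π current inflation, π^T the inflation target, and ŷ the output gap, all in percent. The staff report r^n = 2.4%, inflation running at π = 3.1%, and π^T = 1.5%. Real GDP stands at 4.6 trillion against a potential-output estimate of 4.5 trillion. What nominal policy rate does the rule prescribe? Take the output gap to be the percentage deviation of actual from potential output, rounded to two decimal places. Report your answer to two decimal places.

8.52%

Output gap = 100 × (4.6 − 4.5) / 4.5 = 2.22%.
r = 2.40 + 3.10 + 0.5 × (3.10 − 1.50) + 1 × 2.22
   = 2.40 + 3.1 + 0.8 + 2.22 = 8.52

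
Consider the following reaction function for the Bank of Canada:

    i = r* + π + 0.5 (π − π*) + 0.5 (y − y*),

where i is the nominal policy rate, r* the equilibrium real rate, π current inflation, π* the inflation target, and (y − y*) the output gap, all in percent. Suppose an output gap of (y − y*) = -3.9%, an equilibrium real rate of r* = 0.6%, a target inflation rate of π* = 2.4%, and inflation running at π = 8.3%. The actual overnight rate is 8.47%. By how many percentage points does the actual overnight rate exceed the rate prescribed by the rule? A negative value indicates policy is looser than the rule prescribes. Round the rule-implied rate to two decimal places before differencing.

i = 0.6 + 8.3 + 0.5 × (8.3 − 2.4) + 0.5 × (-3.9)
   = 0.6 + 8.3 + 2.95 − 1.95 = 9.90
Deviation = 8.47 − 9.90 = -1.43 pp.

-1.43 pp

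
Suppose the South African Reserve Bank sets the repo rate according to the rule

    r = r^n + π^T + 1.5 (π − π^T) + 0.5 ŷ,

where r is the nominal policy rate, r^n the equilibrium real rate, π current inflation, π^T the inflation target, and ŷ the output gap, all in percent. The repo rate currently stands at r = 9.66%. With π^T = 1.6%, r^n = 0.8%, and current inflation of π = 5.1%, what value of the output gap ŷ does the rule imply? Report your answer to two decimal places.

0.5 ŷ = 9.66 − 0.8 − 1.6 − 1.5 × (5.1 − 1.6) = 2.01
ŷ = 2.01 / 0.5 = 4.02

4.02%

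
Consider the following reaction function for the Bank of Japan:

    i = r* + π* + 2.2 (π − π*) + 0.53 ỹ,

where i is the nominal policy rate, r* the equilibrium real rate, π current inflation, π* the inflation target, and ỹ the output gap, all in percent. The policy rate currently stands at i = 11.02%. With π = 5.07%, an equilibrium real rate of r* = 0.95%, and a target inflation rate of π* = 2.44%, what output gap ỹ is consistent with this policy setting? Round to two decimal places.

3.48%

0.53 ỹ = 11.02 − 0.95 − 2.44 − 2.2 × (5.07 − 2.44) = 1.844
ỹ = 1.844 / 0.53 = 3.48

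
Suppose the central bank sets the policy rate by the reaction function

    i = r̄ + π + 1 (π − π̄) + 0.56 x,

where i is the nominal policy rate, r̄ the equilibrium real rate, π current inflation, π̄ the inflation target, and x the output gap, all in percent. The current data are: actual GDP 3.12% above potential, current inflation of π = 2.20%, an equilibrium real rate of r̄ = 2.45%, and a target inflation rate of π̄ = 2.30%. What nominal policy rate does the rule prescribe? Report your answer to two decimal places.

6.30%

Output 3.12% above potential → x = 3.12.
i = 2.45 + 2.20 + 1 × (2.20 − 2.30) + 0.56 × 3.12
   = 2.45 + 2.2 − 0.1 + 1.7472 = 6.30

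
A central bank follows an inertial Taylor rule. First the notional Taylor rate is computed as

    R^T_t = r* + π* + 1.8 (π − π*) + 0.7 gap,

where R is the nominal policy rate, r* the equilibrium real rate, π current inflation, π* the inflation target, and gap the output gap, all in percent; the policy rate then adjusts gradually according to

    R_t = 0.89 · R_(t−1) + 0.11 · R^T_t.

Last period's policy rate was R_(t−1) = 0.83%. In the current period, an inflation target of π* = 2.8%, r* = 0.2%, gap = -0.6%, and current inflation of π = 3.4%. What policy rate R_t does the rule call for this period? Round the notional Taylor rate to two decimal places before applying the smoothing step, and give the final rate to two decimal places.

1.14%

R^T_t = 0.2 + 2.8 + 1.8 × (3.4 − 2.8) + 0.7 × (-0.6)
   = 0.2 + 2.8 + 1.08 − 0.42 = 3.66
R_t = 0.89 × 0.83 + 0.11 × 3.66 = 0.7387 + 0.4026 = 1.14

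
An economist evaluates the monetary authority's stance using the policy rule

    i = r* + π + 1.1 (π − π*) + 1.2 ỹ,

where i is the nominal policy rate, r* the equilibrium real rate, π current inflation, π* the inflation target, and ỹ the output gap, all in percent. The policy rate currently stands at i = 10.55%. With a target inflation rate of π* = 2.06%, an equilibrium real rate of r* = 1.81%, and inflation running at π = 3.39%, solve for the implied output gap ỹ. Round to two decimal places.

3.24%

1.2 ỹ = 10.55 − 1.81 − 3.39 − 1.1 × (3.39 − 2.06) = 3.887
ỹ = 3.887 / 1.2 = 3.24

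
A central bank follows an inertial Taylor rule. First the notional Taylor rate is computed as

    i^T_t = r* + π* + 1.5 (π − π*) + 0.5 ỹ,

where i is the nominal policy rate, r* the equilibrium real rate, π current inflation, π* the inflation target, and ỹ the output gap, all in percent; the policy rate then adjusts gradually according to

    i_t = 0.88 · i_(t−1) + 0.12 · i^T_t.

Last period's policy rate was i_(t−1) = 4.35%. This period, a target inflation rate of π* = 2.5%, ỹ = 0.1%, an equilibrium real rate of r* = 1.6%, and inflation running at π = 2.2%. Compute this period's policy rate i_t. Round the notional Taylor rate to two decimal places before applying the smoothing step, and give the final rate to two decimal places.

4.27%

i^T_t = 1.6 + 2.5 + 1.5 × (2.2 − 2.5) + 0.5 × 0.1
   = 1.6 + 2.5 − 0.45 + 0.05 = 3.70
i_t = 0.88 × 4.35 + 0.12 × 3.70 = 3.828 + 0.444 = 4.27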